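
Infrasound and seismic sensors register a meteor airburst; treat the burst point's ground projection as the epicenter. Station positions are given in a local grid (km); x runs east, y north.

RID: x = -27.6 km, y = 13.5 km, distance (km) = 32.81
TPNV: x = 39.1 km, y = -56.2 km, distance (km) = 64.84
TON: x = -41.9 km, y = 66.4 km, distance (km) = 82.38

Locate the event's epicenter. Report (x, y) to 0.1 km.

Circle about each station: (x + 27.6)² + (y − 13.5)² = 32.81²; (x − 39.1)² + (y + 56.2)² = 64.84²; (x + 41.9)² + (y − 66.4)² = 82.38².
Subtracting pairs of circle equations eliminates x²+y² and gives linear equations (the radical axes):
133.4 x − 139.4 y = 615.51
-28.6 x + 105.8 y = -489.41
Solving the 2×2 system: x ≈ -0.3, y ≈ -4.7 km.

-0.3 km east, -4.7 km north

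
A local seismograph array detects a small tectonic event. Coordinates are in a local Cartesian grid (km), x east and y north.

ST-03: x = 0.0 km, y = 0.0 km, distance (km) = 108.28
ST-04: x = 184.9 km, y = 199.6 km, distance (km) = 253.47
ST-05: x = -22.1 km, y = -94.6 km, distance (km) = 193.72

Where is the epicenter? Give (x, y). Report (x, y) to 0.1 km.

Circle about each station: x² + y² = 108.28²; (x − 184.9)² + (y − 199.6)² = 253.47²; (x + 22.1)² + (y + 94.6)² = 193.72².
Subtracting pairs of circle equations eliminates x²+y² and gives linear equations (the radical axes):
369.8 x + 399.2 y = 21505.69
-44.2 x − 189.2 y = -16365.31
Solving the 2×2 system: x ≈ -47.1, y ≈ 97.5 km.

(-47.1, 97.5)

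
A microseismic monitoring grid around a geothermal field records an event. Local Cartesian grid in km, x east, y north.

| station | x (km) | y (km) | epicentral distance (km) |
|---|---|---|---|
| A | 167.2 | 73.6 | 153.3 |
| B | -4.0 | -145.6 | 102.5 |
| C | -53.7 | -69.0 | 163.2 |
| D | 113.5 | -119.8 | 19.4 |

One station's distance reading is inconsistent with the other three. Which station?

Solve using three stations at a time. Using B, C, D (subtract circle equations pairwise → linear system) gives (x, y) ≈ (97.4, -130.7).
Distances from that point to each station vs reported:
  A: calculated 215.9 vs reported 153.3 → residual 62.6 km
  B: calculated 102.5 vs reported 102.5 → residual 0.0 km
  C: calculated 163.2 vs reported 163.2 → residual 0.0 km
  D: calculated 19.4 vs reported 19.4 → residual 0.0 km
B, C, D are mutually consistent (residuals ≈ 0); A is off by 62.6 km.

A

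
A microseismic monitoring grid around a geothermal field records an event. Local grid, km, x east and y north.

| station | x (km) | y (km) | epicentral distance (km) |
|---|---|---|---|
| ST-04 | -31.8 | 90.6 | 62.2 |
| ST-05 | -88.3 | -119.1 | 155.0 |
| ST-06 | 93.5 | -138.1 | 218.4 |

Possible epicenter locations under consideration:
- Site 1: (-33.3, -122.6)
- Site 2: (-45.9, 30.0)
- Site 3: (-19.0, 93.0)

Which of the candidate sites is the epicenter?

For each candidate, compare |candidate − station| to the reported distance:
Site 1: residuals ST-04 151.0, ST-05 99.9, ST-06 90.7 → max 151.0 km
Site 2: residuals ST-04 0.0, ST-05 0.0, ST-06 0.0 → max 0.0 km
Site 3: residuals ST-04 49.2, ST-05 68.1, ST-06 38.6 → max 68.1 km
Only Site 2 has all residuals ≈ 0.

Site 2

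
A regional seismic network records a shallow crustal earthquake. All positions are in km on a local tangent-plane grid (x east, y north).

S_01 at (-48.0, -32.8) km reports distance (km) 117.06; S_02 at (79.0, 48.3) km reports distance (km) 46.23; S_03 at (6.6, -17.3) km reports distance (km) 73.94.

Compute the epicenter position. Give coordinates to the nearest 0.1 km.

x ≈ 32.9 km, y ≈ 51.8 km

Circle about each station: (x + 48.0)² + (y + 32.8)² = 117.06²; (x − 79.0)² + (y − 48.3)² = 46.23²; (x − 6.6)² + (y + 17.3)² = 73.94².
Subtracting pairs of circle equations eliminates x²+y² and gives linear equations (the radical axes):
254.0 x + 162.2 y = 16759.88
109.2 x + 31.0 y = 5198.93
Solving the 2×2 system: x ≈ 32.9, y ≈ 51.8 km.
Check against S_01 (with the unrounded x, y): √((x + 48.0)²+(y + 32.8)²) = 117.06 ≈ 117.06 km. ✓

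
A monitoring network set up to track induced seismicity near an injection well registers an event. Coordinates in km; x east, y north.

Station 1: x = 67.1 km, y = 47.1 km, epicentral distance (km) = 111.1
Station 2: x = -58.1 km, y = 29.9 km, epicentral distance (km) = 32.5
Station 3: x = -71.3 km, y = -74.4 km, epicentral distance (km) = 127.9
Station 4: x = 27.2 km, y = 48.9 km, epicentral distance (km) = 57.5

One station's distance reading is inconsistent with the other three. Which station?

Solve using three stations at a time. Using Station 2, Station 3, Station 4 (subtract circle equations pairwise → linear system) gives (x, y) ≈ (-30.3, 46.7).
Distances from that point to each station vs reported:
  Station 1: calculated 97.4 vs reported 111.1 → residual 13.7 km
  Station 2: calculated 32.5 vs reported 32.5 → residual 0.0 km
  Station 3: calculated 127.9 vs reported 127.9 → residual 0.0 km
  Station 4: calculated 57.5 vs reported 57.5 → residual 0.0 km
Station 2, Station 3, Station 4 are mutually consistent (residuals ≈ 0); Station 1 is off by 13.7 km.

Station 1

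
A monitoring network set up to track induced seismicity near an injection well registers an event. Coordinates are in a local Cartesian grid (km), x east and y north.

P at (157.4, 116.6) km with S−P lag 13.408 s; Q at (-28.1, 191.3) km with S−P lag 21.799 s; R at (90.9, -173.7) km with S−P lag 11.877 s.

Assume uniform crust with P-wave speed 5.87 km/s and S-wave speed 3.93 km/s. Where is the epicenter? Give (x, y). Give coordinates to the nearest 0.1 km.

Distance from S−P lag: d = Δt · v_P v_S / (v_P − v_S) = Δt · (5.87·3.93)/(5.87−3.93) ≈ 11.8913·Δt.
So d_P = 159.44, d_Q = 259.22, d_R = 141.23 km.
Circle about each station: (x − 157.4)² + (y − 116.6)² = 159.44²; (x + 28.1)² + (y − 191.3)² = 259.22²; (x − 90.9)² + (y + 173.7)² = 141.23².
Subtracting pairs of circle equations eliminates x²+y² and gives linear equations (the radical axes):
-371.0 x + 149.4 y = -42758.91
-133.0 x − 580.6 y = 5539.38
Solving the 2×2 system: x ≈ 102.0, y ≈ -32.9 km.

x ≈ 102.0 km, y ≈ -32.9 km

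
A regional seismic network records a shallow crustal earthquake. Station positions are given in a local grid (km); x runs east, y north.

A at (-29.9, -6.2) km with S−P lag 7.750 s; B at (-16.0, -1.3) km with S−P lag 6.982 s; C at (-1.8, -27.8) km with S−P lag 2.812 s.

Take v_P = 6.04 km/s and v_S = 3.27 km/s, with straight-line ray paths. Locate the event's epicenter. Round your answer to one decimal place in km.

Distance from S−P lag: d = Δt · v_P v_S / (v_P − v_S) = Δt · (6.04·3.27)/(6.04−3.27) ≈ 7.1303·Δt.
So d_A = 55.26, d_B = 49.78, d_C = 20.05 km.
Circle about each station: (x + 29.9)² + (y + 6.2)² = 55.26²; (x + 16.0)² + (y + 1.3)² = 49.78²; (x + 1.8)² + (y + 27.8)² = 20.05².
Subtracting pairs of circle equations eliminates x²+y² and gives linear equations (the radical axes):
27.8 x + 9.8 y = -99.14
56.2 x − 43.2 y = 2495.30
Solving the 2×2 system: x ≈ 11.5, y ≈ -42.8 km.

(11.5, -42.8)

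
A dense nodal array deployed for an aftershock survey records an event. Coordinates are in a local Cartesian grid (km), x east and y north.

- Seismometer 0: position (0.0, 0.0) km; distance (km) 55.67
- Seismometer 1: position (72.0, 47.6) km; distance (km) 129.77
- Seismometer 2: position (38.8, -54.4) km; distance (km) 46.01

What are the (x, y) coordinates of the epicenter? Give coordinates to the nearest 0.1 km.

Circle about each station: x² + y² = 55.67²; (x − 72.0)² + (y − 47.6)² = 129.77²; (x − 38.8)² + (y + 54.4)² = 46.01².
Subtracting pairs of circle equations eliminates x²+y² and gives linear equations (the radical axes):
144.0 x + 95.2 y = -6291.34
77.6 x − 108.8 y = 5447.03
Solving the 2×2 system: x ≈ -7.2, y ≈ -55.2 km.

x ≈ -7.2 km, y ≈ -55.2 km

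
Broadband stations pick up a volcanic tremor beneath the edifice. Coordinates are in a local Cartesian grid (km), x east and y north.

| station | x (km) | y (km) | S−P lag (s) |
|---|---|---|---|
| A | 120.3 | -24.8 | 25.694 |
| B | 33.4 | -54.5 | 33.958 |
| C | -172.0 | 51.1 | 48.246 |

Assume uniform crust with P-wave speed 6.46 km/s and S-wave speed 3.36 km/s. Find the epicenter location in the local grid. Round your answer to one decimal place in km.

Distance from S−P lag: d = Δt · v_P v_S / (v_P − v_S) = Δt · (6.46·3.36)/(6.46−3.36) ≈ 7.0018·Δt.
So d_A = 179.90, d_B = 237.77, d_C = 337.81 km.
Circle about each station: (x − 120.3)² + (y + 24.8)² = 179.90²; (x − 33.4)² + (y + 54.5)² = 237.77²; (x + 172.0)² + (y − 51.1)² = 337.81².
Subtracting the A equation from the B and C equations removes the quadratic terms:
-173.8 x − 59.4 y = -35171.88
-584.6 x + 151.8 y = -64643.51
Solving the 2×2 system: x ≈ 150.2, y ≈ 152.6 km.
Check against A (with the unrounded x, y): √((x − 120.3)²+(y + 24.8)²) = 179.93 ≈ 179.90 km. ✓

(150.2, 152.6)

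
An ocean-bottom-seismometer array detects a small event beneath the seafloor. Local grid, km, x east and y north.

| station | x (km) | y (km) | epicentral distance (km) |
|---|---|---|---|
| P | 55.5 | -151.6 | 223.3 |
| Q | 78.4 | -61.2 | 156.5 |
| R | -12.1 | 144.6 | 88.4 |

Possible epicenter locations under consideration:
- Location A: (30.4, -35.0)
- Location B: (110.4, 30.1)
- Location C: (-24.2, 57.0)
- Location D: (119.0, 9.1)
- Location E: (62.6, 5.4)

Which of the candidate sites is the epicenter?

Location C

For each candidate, compare |candidate − station| to the reported distance:
Location A: residuals P 104.0, Q 101.8, R 96.2 → max 104.0 km
Location B: residuals P 33.5, Q 59.8, R 79.3 → max 79.3 km
Location C: residuals P 0.0, Q 0.0, R 0.0 → max 0.0 km
Location D: residuals P 50.5, Q 75.3, R 100.1 → max 100.1 km
Location E: residuals P 66.1, Q 88.1, R 69.6 → max 88.1 km
Only Location C has all residuals ≈ 0.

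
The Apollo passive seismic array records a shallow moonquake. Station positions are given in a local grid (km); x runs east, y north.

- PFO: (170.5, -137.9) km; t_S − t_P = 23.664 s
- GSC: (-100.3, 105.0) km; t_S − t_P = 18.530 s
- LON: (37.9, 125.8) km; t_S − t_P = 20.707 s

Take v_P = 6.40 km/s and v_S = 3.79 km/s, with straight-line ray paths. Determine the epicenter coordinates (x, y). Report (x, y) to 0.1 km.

Distance from S−P lag: d = Δt · v_P v_S / (v_P − v_S) = Δt · (6.40·3.79)/(6.40−3.79) ≈ 9.2935·Δt.
So d_PFO = 219.92, d_GSC = 172.21, d_LON = 192.44 km.
Circle about each station: (x − 170.5)² + (y + 137.9)² = 219.92²; (x + 100.3)² + (y − 105.0)² = 172.21²; (x − 37.9)² + (y − 125.8)² = 192.44².
Subtracting pairs of circle equations eliminates x²+y² and gives linear equations (the radical axes):
-541.6 x + 485.8 y = -8293.05
-265.2 x + 527.4 y = -19492.96
Solving the 2×2 system: x ≈ -32.5, y ≈ -53.3 km.

-32.5 km east, -53.3 km north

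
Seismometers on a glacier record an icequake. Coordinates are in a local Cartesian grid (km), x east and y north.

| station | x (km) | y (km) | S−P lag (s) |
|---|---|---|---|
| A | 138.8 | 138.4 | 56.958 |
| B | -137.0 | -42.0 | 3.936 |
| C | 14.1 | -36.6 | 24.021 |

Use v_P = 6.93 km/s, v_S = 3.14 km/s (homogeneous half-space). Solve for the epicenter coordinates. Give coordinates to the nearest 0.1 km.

Distance from S−P lag: d = Δt · v_P v_S / (v_P − v_S) = Δt · (6.93·3.14)/(6.93−3.14) ≈ 5.7415·Δt.
So d_A = 327.02, d_B = 22.60, d_C = 137.92 km.
Circle about each station: (x − 138.8)² + (y − 138.4)² = 327.02²; (x + 137.0)² + (y + 42.0)² = 22.60²; (x − 14.1)² + (y + 36.6)² = 137.92².
Subtracting the A equation from the B and C equations removes the quadratic terms:
-551.6 x − 360.8 y = 88544.32
-249.4 x − 350.0 y = 51038.52
Solving the 2×2 system: x ≈ -122.0, y ≈ -58.9 km.

(-122.0, -58.9)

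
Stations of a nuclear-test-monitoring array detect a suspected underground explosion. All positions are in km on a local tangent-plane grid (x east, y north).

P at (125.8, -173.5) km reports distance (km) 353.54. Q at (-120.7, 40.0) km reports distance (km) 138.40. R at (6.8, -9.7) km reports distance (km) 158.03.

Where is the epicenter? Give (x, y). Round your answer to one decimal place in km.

(-29.5, 144.1)

Circle about each station: (x − 125.8)² + (y + 173.5)² = 353.54²; (x + 120.7)² + (y − 40.0)² = 138.40²; (x − 6.8)² + (y + 9.7)² = 158.03².
Subtracting the P equation from the Q and R equations removes the quadratic terms:
-493.0 x + 427.0 y = 76076.57
-238.0 x + 327.6 y = 54229.49
Solving the 2×2 system: x ≈ -29.5, y ≈ 144.1 km.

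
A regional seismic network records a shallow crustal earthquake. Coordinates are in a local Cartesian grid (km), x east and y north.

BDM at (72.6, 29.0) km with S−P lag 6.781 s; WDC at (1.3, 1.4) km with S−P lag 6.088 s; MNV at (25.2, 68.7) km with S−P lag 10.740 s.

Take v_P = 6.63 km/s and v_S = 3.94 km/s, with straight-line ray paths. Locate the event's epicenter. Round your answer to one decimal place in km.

Distance from S−P lag: d = Δt · v_P v_S / (v_P − v_S) = Δt · (6.63·3.94)/(6.63−3.94) ≈ 9.7109·Δt.
So d_BDM = 65.85, d_WDC = 59.12, d_MNV = 104.29 km.
Circle about each station: (x − 72.6)² + (y − 29.0)² = 65.85²; (x − 1.3)² + (y − 1.4)² = 59.12²; (x − 25.2)² + (y − 68.7)² = 104.29².
Subtracting the BDM equation from the WDC and MNV equations removes the quadratic terms:
-142.6 x − 55.2 y = -5267.06
-94.8 x + 79.4 y = -7297.21
Solving the 2×2 system: x ≈ 49.6, y ≈ -32.7 km.

(49.6, -32.7)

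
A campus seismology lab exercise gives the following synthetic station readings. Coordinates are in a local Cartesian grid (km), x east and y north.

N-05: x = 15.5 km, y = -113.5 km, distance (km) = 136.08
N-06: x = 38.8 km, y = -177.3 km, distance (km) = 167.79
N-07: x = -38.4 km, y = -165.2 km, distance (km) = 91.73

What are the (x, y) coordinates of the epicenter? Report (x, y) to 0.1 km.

(-120.2, -123.7)

Circle about each station: (x − 15.5)² + (y + 113.5)² = 136.08²; (x − 38.8)² + (y + 177.3)² = 167.79²; (x + 38.4)² + (y + 165.2)² = 91.73².
Subtracting the N-05 equation from the N-06 and N-07 equations removes the quadratic terms:
46.6 x − 127.6 y = 10182.51
-107.8 x − 103.4 y = 25746.47
Solving the 2×2 system: x ≈ -120.2, y ≈ -123.7 km.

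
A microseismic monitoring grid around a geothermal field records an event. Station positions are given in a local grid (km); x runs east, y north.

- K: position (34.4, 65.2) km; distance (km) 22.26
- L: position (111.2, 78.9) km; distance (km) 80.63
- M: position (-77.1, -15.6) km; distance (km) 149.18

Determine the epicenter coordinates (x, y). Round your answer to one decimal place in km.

x ≈ 31.0 km, y ≈ 87.2 km

Circle about each station: (x − 34.4)² + (y − 65.2)² = 22.26²; (x − 111.2)² + (y − 78.9)² = 80.63²; (x + 77.1)² + (y + 15.6)² = 149.18².
Subtracting pairs of circle equations eliminates x²+y² and gives linear equations (the radical axes):
153.6 x + 27.4 y = 7150.56
-223.0 x − 161.6 y = -21005.79
Solving the 2×2 system: x ≈ 31.0, y ≈ 87.2 km.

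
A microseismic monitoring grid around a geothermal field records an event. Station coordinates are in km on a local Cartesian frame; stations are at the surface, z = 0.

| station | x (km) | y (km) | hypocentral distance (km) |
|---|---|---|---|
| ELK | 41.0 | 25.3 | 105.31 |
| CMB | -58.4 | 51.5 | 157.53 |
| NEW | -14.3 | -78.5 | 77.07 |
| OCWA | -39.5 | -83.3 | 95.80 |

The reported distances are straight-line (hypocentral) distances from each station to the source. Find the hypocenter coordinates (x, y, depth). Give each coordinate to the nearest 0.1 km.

Each station gives a sphere (x−x_i)² + (y−y_i)² + z² = d_i² (stations at z=0).
Subtracting the ELK sphere from CMB and NEW: z² cancels, leaving linear equations in x and y:
-198.8 x + 52.4 y = -9983.78
-110.6 x − 207.6 y = 9196.06
Solving: x ≈ 33.798, y ≈ -62.303 km (keep extra digits for the depth step; rounded: 33.8, -62.3).
Then from the ELK sphere: z² = 105.31² − (x − 41.0)² − (y − 25.3)² with x = 33.798, y = -62.303, so z ≈ 58.000 ≈ 58.0 km.
Check against OCWA (with the unrounded solution): distance 95.80 ≈ 95.80 km. ✓

x ≈ 33.8 km, y ≈ -62.3 km, depth ≈ 58.0 km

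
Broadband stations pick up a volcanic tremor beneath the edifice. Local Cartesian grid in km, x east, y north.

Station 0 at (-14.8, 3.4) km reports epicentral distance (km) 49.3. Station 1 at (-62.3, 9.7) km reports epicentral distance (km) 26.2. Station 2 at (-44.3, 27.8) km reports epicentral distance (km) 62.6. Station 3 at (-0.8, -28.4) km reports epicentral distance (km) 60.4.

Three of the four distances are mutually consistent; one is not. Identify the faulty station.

Solve using three stations at a time. Using Station 0, Station 1, Station 3 (subtract circle equations pairwise → linear system) gives (x, y) ≈ (-59.9, -16.3).
Distances from that point to each station vs reported:
  Station 0: calculated 49.3 vs reported 49.3 → residual 0.0 km
  Station 1: calculated 26.1 vs reported 26.2 → residual 0.1 km
  Station 2: calculated 46.8 vs reported 62.6 → residual 15.8 km
  Station 3: calculated 60.4 vs reported 60.4 → residual 0.0 km
Station 0, Station 1, Station 3 are mutually consistent (residuals ≈ 0); Station 2 is off by 15.8 km.

Station 2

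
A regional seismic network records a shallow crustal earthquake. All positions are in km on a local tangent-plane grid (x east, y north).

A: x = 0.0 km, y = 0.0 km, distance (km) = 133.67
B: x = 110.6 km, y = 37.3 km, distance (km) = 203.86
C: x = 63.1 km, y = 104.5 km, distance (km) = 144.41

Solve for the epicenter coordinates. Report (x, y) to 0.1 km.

Circle about each station: x² + y² = 133.67²; (x − 110.6)² + (y − 37.3)² = 203.86²; (x − 63.1)² + (y − 104.5)² = 144.41².
Subtracting the A equation from the B and C equations removes the quadratic terms:
221.2 x + 74.6 y = -10067.58
126.2 x + 209.0 y = 11915.28
Solving the 2×2 system: x ≈ -81.3, y ≈ 106.1 km.

-81.3 km east, 106.1 km north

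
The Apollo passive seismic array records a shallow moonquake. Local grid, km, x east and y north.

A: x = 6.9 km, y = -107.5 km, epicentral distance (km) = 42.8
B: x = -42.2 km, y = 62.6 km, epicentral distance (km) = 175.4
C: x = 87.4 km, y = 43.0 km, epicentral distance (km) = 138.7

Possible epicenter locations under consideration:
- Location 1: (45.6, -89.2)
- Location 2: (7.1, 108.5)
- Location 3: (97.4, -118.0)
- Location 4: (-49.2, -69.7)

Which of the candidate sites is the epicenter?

For each candidate, compare |candidate − station| to the reported distance:
Location 1: residuals A 0.0, B 0.0, C 0.0 → max 0.0 km
Location 2: residuals A 173.2, B 108.0, C 35.1 → max 173.2 km
Location 3: residuals A 48.3, B 52.9, C 22.6 → max 52.9 km
Location 4: residuals A 24.8, B 42.9, C 38.4 → max 42.9 km
Only Location 1 has all residuals ≈ 0.

Location 1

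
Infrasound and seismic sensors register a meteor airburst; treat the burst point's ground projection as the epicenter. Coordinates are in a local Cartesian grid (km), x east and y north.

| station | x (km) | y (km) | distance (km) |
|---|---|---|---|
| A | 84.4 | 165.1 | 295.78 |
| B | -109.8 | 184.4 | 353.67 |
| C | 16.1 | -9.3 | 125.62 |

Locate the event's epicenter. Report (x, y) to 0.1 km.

Circle about each station: (x − 84.4)² + (y − 165.1)² = 295.78²; (x + 109.8)² + (y − 184.4)² = 353.67²; (x − 16.1)² + (y + 9.3)² = 125.62².
Subtracting pairs of circle equations eliminates x²+y² and gives linear equations (the radical axes):
-388.4 x + 38.6 y = -25918.63
-136.6 x − 348.8 y = 37669.75
Solving the 2×2 system: x ≈ 53.9, y ≈ -129.1 km.

(53.9, -129.1)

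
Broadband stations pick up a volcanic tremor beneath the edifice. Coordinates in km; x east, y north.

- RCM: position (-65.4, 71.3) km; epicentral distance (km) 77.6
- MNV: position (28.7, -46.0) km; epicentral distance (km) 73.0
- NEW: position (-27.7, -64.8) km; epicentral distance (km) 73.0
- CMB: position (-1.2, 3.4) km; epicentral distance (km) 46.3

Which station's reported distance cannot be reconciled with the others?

CMB

Solve using three stations at a time. Using RCM, MNV, NEW (subtract circle equations pairwise → linear system) gives (x, y) ≈ (-20.6, 7.9).
Distances from that point to each station vs reported:
  RCM: calculated 77.6 vs reported 77.6 → residual 0.0 km
  MNV: calculated 73.0 vs reported 73.0 → residual 0.0 km
  NEW: calculated 73.0 vs reported 73.0 → residual 0.0 km
  CMB: calculated 19.9 vs reported 46.3 → residual 26.4 km
RCM, MNV, NEW are mutually consistent (residuals ≈ 0); CMB is off by 26.4 km.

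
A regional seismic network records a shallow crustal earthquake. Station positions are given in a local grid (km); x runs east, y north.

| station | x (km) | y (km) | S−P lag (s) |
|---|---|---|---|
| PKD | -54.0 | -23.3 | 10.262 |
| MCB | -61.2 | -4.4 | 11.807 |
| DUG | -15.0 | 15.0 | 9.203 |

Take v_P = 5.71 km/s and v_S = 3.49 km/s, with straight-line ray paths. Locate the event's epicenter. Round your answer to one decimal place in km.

Distance from S−P lag: d = Δt · v_P v_S / (v_P − v_S) = Δt · (5.71·3.49)/(5.71−3.49) ≈ 8.9765·Δt.
So d_PKD = 92.12, d_MCB = 105.99, d_DUG = 82.61 km.
Circle about each station: (x + 54.0)² + (y + 23.3)² = 92.12²; (x + 61.2)² + (y + 4.4)² = 105.99²; (x + 15.0)² + (y − 15.0)² = 82.61².
Subtracting pairs of circle equations eliminates x²+y² and gives linear equations (the radical axes):
-14.4 x + 37.8 y = -2441.88
78.0 x + 76.6 y = -1347.21
Solving the 2×2 system: x ≈ 33.6, y ≈ -51.8 km.

x ≈ 33.6 km, y ≈ -51.8 km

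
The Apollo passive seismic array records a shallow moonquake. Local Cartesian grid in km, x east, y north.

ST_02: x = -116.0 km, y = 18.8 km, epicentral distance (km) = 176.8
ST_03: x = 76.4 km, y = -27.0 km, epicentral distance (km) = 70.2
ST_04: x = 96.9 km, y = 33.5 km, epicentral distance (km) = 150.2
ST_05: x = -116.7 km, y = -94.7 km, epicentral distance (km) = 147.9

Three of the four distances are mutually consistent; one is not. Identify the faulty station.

ST_04

Solve using three stations at a time. Using ST_02, ST_03, ST_05 (subtract circle equations pairwise → linear system) gives (x, y) ≈ (30.5, -80.2).
Distances from that point to each station vs reported:
  ST_02: calculated 176.8 vs reported 176.8 → residual 0.0 km
  ST_03: calculated 70.3 vs reported 70.2 → residual 0.1 km
  ST_04: calculated 131.7 vs reported 150.2 → residual 18.5 km
  ST_05: calculated 147.9 vs reported 147.9 → residual 0.0 km
ST_02, ST_03, ST_05 are mutually consistent (residuals ≈ 0); ST_04 is off by 18.5 km.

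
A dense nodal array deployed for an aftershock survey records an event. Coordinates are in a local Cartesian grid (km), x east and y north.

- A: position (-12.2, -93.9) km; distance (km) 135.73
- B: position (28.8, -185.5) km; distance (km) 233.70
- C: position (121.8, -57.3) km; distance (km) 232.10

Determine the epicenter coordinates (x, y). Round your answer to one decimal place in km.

x ≈ -100.6 km, y ≈ 9.1 km

Circle about each station: (x + 12.2)² + (y + 93.9)² = 135.73²; (x − 28.8)² + (y + 185.5)² = 233.70²; (x − 121.8)² + (y + 57.3)² = 232.10².
Subtracting pairs of circle equations eliminates x²+y² and gives linear equations (the radical axes):
82.0 x − 183.2 y = -9919.42
268.0 x + 73.2 y = -26295.30
Solving the 2×2 system: x ≈ -100.6, y ≈ 9.1 km.
Check against A (with the unrounded x, y): √((x + 12.2)²+(y + 93.9)²) = 135.75 ≈ 135.73 km. ✓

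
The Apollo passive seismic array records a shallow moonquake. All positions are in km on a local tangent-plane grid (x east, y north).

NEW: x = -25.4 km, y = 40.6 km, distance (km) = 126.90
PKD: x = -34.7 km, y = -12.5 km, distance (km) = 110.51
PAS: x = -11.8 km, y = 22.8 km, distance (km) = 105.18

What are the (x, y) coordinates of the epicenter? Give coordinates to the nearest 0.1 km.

(72.2, -40.5)

Circle about each station: (x + 25.4)² + (y − 40.6)² = 126.90²; (x + 34.7)² + (y + 12.5)² = 110.51²; (x + 11.8)² + (y − 22.8)² = 105.18².
Subtracting pairs of circle equations eliminates x²+y² and gives linear equations (the radical axes):
-18.6 x − 106.2 y = 2957.97
27.2 x − 35.6 y = 3406.34
Solving the 2×2 system: x ≈ 72.2, y ≈ -40.5 km.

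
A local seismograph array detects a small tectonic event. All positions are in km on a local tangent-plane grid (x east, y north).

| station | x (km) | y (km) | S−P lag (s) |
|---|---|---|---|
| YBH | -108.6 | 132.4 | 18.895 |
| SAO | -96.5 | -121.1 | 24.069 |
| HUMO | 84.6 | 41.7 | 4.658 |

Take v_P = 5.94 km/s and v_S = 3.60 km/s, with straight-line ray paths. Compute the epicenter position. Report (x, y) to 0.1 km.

Distance from S−P lag: d = Δt · v_P v_S / (v_P − v_S) = Δt · (5.94·3.60)/(5.94−3.60) ≈ 9.1385·Δt.
So d_YBH = 172.67, d_SAO = 219.95, d_HUMO = 42.57 km.
Circle about each station: (x + 108.6)² + (y − 132.4)² = 172.67²; (x + 96.5)² + (y + 121.1)² = 219.95²; (x − 84.6)² + (y − 41.7)² = 42.57².
Subtracting pairs of circle equations eliminates x²+y² and gives linear equations (the radical axes):
24.2 x − 507.0 y = -23909.33
386.4 x − 181.4 y = 7575.05
Solving the 2×2 system: x ≈ 42.7, y ≈ 49.2 km.

42.7 km east, 49.2 km north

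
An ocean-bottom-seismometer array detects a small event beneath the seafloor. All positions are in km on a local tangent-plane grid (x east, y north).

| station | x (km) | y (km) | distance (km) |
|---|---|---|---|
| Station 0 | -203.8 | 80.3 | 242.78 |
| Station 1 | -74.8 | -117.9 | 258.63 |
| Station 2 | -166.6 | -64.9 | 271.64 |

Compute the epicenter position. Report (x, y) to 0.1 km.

Circle about each station: (x + 203.8)² + (y − 80.3)² = 242.78²; (x + 74.8)² + (y + 117.9)² = 258.63²; (x + 166.6)² + (y + 64.9)² = 271.64².
Subtracting the Station 0 equation from the Station 1 and Station 2 equations removes the quadratic terms:
258.0 x − 396.4 y = -36434.43
74.4 x − 290.4 y = -30861.12
Solving the 2×2 system: x ≈ 36.4, y ≈ 115.6 km.
Check against Station 0 (with the unrounded x, y): √((x + 203.8)²+(y − 80.3)²) = 242.76 ≈ 242.78 km. ✓

(36.4, 115.6)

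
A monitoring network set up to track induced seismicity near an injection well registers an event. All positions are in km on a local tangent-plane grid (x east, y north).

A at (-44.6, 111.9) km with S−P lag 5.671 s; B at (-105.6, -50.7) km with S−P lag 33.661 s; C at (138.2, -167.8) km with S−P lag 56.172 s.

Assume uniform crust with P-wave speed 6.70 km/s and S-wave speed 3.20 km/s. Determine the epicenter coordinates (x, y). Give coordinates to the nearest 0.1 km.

Distance from S−P lag: d = Δt · v_P v_S / (v_P − v_S) = Δt · (6.70·3.20)/(6.70−3.20) ≈ 6.1257·Δt.
So d_A = 34.74, d_B = 206.20, d_C = 344.09 km.
Circle about each station: (x + 44.6)² + (y − 111.9)² = 34.74²; (x + 105.6)² + (y + 50.7)² = 206.20²; (x − 138.2)² + (y + 167.8)² = 344.09².
Subtracting pairs of circle equations eliminates x²+y² and gives linear equations (the radical axes):
-122.0 x − 325.2 y = -42100.49
365.6 x − 559.4 y = -84445.75
Solving the 2×2 system: x ≈ -20.9, y ≈ 137.3 km.
Check against A (with the unrounded x, y): √((x + 44.6)²+(y − 111.9)²) = 34.74 ≈ 34.74 km. ✓

-20.9 km east, 137.3 km north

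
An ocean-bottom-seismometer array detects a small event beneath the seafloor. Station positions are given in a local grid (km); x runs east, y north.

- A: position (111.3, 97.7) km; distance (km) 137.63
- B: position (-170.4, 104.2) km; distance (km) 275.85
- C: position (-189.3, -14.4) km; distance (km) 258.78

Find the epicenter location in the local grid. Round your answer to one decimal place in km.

x ≈ 68.8 km, y ≈ -33.2 km

Circle about each station: (x − 111.3)² + (y − 97.7)² = 137.63²; (x + 170.4)² + (y − 104.2)² = 275.85²; (x + 189.3)² + (y + 14.4)² = 258.78².
Subtracting the A equation from the B and C equations removes the quadratic terms:
-563.4 x + 13.0 y = -39190.39
-601.2 x − 224.2 y = -33916.20
Solving the 2×2 system: x ≈ 68.8, y ≈ -33.2 km.
Check against A (with the unrounded x, y): √((x − 111.3)²+(y − 97.7)²) = 137.63 ≈ 137.63 km. ✓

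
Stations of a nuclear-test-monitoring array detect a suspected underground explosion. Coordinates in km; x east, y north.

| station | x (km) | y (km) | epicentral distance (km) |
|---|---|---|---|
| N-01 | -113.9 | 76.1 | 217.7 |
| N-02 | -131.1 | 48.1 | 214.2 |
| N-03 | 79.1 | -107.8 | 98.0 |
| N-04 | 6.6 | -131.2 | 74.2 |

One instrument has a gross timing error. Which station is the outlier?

N-03

Solve using three stations at a time. Using N-01, N-02, N-04 (subtract circle equations pairwise → linear system) gives (x, y) ≈ (47.9, -69.6).
Distances from that point to each station vs reported:
  N-01: calculated 217.7 vs reported 217.7 → residual 0.0 km
  N-02: calculated 214.2 vs reported 214.2 → residual 0.0 km
  N-03: calculated 49.4 vs reported 98.0 → residual 48.6 km
  N-04: calculated 74.2 vs reported 74.2 → residual 0.0 km
N-01, N-02, N-04 are mutually consistent (residuals ≈ 0); N-03 is off by 48.6 km.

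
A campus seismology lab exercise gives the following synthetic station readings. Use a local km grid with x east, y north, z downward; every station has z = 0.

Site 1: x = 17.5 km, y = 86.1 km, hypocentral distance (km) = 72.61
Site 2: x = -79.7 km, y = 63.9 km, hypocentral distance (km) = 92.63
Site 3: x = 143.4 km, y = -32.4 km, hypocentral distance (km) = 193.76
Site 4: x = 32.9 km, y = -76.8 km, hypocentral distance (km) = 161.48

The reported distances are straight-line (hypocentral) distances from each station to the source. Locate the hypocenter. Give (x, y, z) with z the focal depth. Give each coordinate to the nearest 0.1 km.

Each station gives a sphere (x−x_i)² + (y−y_i)² + z² = d_i² (stations at z=0).
Subtracting the Site 1 sphere from Site 2 and Site 3: z² cancels, leaving linear equations in x and y:
-194.4 x − 44.4 y = -592.26
251.8 x − 237.0 y = -18376.87
Solving: x ≈ -11.800, y ≈ 65.003 km (keep extra digits for the depth step; rounded: -11.8, 65.0).
Then from the Site 1 sphere: z² = 72.61² − (x − 17.5)² − (y − 86.1)² with x = -11.800, y = 65.003, so z ≈ 62.997 ≈ 63.0 km.
Check against Site 4 (with the unrounded solution): distance 161.48 ≈ 161.48 km. ✓

x ≈ -11.8 km, y ≈ 65.0 km, depth ≈ 63.0 km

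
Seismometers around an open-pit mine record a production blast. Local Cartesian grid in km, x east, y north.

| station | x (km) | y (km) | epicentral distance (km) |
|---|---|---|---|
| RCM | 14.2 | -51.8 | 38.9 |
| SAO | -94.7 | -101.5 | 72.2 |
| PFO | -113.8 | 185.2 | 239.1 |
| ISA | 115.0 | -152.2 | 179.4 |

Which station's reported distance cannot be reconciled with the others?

SAO

Solve using three stations at a time. Using RCM, PFO, ISA (subtract circle equations pairwise → linear system) gives (x, y) ≈ (-20.9, -35.1).
Distances from that point to each station vs reported:
  RCM: calculated 38.9 vs reported 38.9 → residual 0.0 km
  SAO: calculated 99.2 vs reported 72.2 → residual 27.0 km
  PFO: calculated 239.1 vs reported 239.1 → residual 0.0 km
  ISA: calculated 179.4 vs reported 179.4 → residual 0.0 km
RCM, PFO, ISA are mutually consistent (residuals ≈ 0); SAO is off by 27.0 km.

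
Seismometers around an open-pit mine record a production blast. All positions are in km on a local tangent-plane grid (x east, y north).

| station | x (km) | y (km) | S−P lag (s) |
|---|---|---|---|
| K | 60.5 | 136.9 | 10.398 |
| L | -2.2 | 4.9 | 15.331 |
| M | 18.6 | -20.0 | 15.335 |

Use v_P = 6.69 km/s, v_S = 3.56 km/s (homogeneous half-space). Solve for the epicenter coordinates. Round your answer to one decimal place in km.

x ≈ 96.8 km, y ≈ 66.6 km

Distance from S−P lag: d = Δt · v_P v_S / (v_P − v_S) = Δt · (6.69·3.56)/(6.69−3.56) ≈ 7.6091·Δt.
So d_K = 79.12, d_L = 116.65, d_M = 116.69 km.
Circle about each station: (x − 60.5)² + (y − 136.9)² = 79.12²; (x + 2.2)² + (y − 4.9)² = 116.65²; (x − 18.6)² + (y + 20.0)² = 116.69².
Subtracting the K equation from the L and M equations removes the quadratic terms:
-125.4 x − 264.0 y = -29720.26
-83.8 x − 313.8 y = -29012.48
Solving the 2×2 system: x ≈ 96.8, y ≈ 66.6 km.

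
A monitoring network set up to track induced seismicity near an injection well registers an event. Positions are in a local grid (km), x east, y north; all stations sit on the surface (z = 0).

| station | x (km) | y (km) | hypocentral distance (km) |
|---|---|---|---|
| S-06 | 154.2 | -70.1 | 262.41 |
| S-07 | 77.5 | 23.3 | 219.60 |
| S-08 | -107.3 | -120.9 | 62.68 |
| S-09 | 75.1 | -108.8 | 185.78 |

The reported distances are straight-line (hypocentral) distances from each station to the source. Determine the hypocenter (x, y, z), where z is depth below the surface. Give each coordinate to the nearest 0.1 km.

Each station gives a sphere (x−x_i)² + (y−y_i)² + z² = d_i² (stations at z=0).
Subtracting the S-06 sphere from S-07 and S-08: z² cancels, leaving linear equations in x and y:
-153.4 x + 186.8 y = -1507.66
-523.0 x − 101.6 y = 62368.68
Solving: x ≈ -101.493, y ≈ -91.417 km (keep extra digits for the depth step; rounded: -101.5, -91.4).
Then from the S-06 sphere: z² = 262.41² − (x − 154.2)² − (y + 70.1)² with x = -101.493, y = -91.417, so z ≈ 55.006 ≈ 55.0 km.

(-101.5, -91.4, 55.0)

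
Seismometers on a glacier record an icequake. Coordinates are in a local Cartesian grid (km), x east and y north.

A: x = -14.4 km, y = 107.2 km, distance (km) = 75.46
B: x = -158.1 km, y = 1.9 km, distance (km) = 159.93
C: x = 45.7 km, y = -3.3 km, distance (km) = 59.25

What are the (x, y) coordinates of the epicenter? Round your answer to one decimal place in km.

Circle about each station: (x + 14.4)² + (y − 107.2)² = 75.46²; (x + 158.1)² + (y − 1.9)² = 159.93²; (x − 45.7)² + (y + 3.3)² = 59.25².
Subtracting the A equation from the B and C equations removes the quadratic terms:
-287.4 x − 210.6 y = -6583.37
120.2 x − 221.0 y = -7416.17
Solving the 2×2 system: x ≈ -1.2, y ≈ 32.9 km.
Check against A (with the unrounded x, y): √((x + 14.4)²+(y − 107.2)²) = 75.46 ≈ 75.46 km. ✓

-1.2 km east, 32.9 km north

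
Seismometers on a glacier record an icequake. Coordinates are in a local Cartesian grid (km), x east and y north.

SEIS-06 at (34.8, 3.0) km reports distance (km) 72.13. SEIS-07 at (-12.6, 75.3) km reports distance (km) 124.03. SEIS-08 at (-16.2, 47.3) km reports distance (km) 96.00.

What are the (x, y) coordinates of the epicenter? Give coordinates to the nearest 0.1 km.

Circle about each station: (x − 34.8)² + (y − 3.0)² = 72.13²; (x + 12.6)² + (y − 75.3)² = 124.03²; (x + 16.2)² + (y − 47.3)² = 96.00².
Subtracting pairs of circle equations eliminates x²+y² and gives linear equations (the radical axes):
-94.8 x + 144.6 y = -5571.89
-102.0 x + 88.6 y = -2733.57
Solving the 2×2 system: x ≈ -15.5, y ≈ -48.7 km.

-15.5 km east, -48.7 km north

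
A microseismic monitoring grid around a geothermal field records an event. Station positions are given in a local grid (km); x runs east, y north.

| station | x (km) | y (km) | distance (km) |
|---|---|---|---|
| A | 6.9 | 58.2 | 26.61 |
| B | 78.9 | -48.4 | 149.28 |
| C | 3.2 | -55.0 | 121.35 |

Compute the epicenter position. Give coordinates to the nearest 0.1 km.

Circle about each station: (x − 6.9)² + (y − 58.2)² = 26.61²; (x − 78.9)² + (y + 48.4)² = 149.28²; (x − 3.2)² + (y + 55.0)² = 121.35².
Subtracting the A equation from the B and C equations removes the quadratic terms:
144.0 x − 213.2 y = -16443.51
-7.4 x − 226.4 y = -14417.34
Solving the 2×2 system: x ≈ -19.0, y ≈ 64.3 km.
Check against A (with the unrounded x, y): √((x − 6.9)²+(y − 58.2)²) = 26.60 ≈ 26.61 km. ✓

-19.0 km east, 64.3 km north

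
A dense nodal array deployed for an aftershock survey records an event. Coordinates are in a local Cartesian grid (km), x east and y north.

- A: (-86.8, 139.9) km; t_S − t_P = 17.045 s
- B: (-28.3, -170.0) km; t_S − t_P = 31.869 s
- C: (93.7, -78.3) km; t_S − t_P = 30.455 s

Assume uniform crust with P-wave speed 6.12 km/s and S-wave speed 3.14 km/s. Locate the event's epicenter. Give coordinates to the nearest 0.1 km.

Distance from S−P lag: d = Δt · v_P v_S / (v_P − v_S) = Δt · (6.12·3.14)/(6.12−3.14) ≈ 6.4486·Δt.
So d_A = 109.92, d_B = 205.51, d_C = 196.39 km.
Circle about each station: (x + 86.8)² + (y − 139.9)² = 109.92²; (x + 28.3)² + (y + 170.0)² = 205.51²; (x − 93.7)² + (y + 78.3)² = 196.39².
Subtracting pairs of circle equations eliminates x²+y² and gives linear equations (the radical axes):
117.0 x − 619.8 y = -27557.31
361.0 x − 436.4 y = -38682.30
Solving the 2×2 system: x ≈ -69.2, y ≈ 31.4 km.

x ≈ -69.2 km, y ≈ 31.4 km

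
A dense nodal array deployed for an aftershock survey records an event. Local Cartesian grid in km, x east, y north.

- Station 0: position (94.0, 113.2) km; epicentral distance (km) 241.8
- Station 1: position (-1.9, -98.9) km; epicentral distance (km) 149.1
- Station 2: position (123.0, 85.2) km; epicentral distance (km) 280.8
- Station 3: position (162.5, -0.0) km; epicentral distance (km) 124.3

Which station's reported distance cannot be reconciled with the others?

Station 2

Solve using three stations at a time. Using Station 0, Station 1, Station 3 (subtract circle equations pairwise → linear system) gives (x, y) ≈ (145.2, -123.1).
Distances from that point to each station vs reported:
  Station 0: calculated 241.8 vs reported 241.8 → residual 0.0 km
  Station 1: calculated 149.1 vs reported 149.1 → residual 0.0 km
  Station 2: calculated 209.5 vs reported 280.8 → residual 71.3 km
  Station 3: calculated 124.3 vs reported 124.3 → residual 0.0 km
Station 0, Station 1, Station 3 are mutually consistent (residuals ≈ 0); Station 2 is off by 71.3 km.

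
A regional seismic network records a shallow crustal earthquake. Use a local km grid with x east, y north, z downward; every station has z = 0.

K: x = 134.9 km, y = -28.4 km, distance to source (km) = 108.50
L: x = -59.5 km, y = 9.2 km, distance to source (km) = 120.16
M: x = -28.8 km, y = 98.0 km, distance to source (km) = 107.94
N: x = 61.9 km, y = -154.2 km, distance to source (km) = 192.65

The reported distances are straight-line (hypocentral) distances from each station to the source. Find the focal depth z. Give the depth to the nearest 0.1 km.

z ≈ 31.9 km

Each station gives a sphere (x−x_i)² + (y−y_i)² + z² = d_i² (stations at z=0).
Subtracting the K sphere from L and M: z² cancels, leaving linear equations in x and y:
-388.8 x + 75.2 y = -18045.86
-327.4 x + 252.8 y = -8449.92
Solving: x ≈ 53.301, y ≈ 35.604 km (keep extra digits for the depth step; rounded: 53.3, 35.6).
Then from the K sphere: z² = 108.50² − (x − 134.9)² − (y + 28.4)² with x = 53.301, y = 35.604, so z ≈ 31.896 ≈ 31.9 km.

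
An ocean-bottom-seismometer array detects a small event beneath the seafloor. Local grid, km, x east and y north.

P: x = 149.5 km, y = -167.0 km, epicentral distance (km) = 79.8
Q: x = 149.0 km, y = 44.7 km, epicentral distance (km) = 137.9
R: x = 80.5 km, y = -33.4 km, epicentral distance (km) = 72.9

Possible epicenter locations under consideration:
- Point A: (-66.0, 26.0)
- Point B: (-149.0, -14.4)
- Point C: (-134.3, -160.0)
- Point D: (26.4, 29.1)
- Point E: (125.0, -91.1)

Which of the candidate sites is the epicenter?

For each candidate, compare |candidate − station| to the reported distance:
Point A: residuals P 209.5, Q 77.9, R 85.2 → max 209.5 km
Point B: residuals P 255.4, Q 165.9, R 157.4 → max 255.4 km
Point C: residuals P 204.1, Q 211.6, R 176.4 → max 211.6 km
Point D: residuals P 151.7, Q 14.3, R 9.8 → max 151.7 km
Point E: residuals P 0.0, Q 0.0, R 0.0 → max 0.0 km
Only Point E has all residuals ≈ 0.

Point E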